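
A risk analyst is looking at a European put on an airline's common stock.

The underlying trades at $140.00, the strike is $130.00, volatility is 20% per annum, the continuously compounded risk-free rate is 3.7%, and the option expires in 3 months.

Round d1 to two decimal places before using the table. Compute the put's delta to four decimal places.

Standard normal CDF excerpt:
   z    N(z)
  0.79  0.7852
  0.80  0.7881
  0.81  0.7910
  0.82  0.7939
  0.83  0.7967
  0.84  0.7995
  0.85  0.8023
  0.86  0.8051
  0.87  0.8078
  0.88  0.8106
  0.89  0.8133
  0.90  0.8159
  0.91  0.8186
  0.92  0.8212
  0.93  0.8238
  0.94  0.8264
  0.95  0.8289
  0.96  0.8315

σ√T = 0.2·√0.25 = 0.1000
d₁ = [ln(140/130) + (0.037 + 0.2²/2)·0.25] / 0.1000 = [0.0741 + 0.0143] / 0.1000 = 0.8836 which rounds to 0.88
N(d₁) = N(0.88) = 0.8106
Δ_put = N(d₁) − 1 = 0.8106 − 1 = -0.1894

-0.1894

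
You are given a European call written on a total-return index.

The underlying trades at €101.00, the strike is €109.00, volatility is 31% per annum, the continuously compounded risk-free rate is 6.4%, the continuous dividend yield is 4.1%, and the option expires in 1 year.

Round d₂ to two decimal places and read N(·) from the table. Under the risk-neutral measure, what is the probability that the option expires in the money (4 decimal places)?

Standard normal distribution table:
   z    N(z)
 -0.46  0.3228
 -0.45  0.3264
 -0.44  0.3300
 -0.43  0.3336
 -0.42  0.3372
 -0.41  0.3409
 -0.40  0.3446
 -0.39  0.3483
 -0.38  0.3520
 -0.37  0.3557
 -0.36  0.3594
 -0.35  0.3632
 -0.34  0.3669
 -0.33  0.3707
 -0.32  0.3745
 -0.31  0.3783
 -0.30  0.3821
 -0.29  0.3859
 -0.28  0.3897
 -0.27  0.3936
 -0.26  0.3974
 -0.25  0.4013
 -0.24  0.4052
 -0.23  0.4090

σ√T = 0.31·√1 = 0.3100
ln(S/K) + (r − q + σ²/2)T = ln(101/109) + (0.064 − 0.041 + 0.31²/2)·1 = -0.0762 + 0.0711 = -0.0052
d₁ = -0.0052 / 0.3100 = -0.0167 → -0.02
d₂ = d₁ − σ√T = -0.0167 − 0.3100 = -0.3267 → -0.33
Pr(exercise) under Q = N(d₂) = 0.3707

0.3707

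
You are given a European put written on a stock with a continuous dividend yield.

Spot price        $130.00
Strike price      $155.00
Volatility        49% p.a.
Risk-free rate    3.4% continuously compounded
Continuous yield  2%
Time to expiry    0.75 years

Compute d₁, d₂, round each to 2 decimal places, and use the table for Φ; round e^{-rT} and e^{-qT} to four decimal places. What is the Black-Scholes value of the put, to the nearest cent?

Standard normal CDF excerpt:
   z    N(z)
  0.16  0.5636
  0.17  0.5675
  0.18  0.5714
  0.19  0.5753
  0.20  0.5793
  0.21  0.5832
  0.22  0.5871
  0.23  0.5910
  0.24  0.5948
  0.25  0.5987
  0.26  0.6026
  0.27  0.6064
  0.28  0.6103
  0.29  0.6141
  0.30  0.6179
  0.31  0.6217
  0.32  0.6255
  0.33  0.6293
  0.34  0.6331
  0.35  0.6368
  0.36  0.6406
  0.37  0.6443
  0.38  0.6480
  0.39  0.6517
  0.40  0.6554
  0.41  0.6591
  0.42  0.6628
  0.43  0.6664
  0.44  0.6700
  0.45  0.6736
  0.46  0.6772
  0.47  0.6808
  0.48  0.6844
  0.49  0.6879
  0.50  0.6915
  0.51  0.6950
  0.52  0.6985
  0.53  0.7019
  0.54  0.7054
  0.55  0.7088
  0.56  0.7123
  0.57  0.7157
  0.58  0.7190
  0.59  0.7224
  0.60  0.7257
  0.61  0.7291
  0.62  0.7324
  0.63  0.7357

$36.47

T = 0.75;  σ√T = 0.4244
ln(S/K) + (r − q + σ²/2)T = ln(130/155) + (0.034 − 0.02 + 0.49²/2)·0.75 = -0.1759 + 0.1005 = -0.0754
d₁ = -0.0754 / 0.4244 = -0.1776 which rounds to -0.18
d₂ = d₁ − σ√T = -0.1776 − 0.4244 = -0.6019 which rounds to -0.60
exp(−qT) = exp(−0.02·0.75) = 0.9851;  exp(−rT) = exp(−0.034·0.75) = 0.9748
P = 155·0.9748·N(0.60) − 130·0.9851·N(0.18) = 155·0.9748·0.7257 − 130·0.9851·0.5714 = 109.6489 − 73.1752 = 36.4737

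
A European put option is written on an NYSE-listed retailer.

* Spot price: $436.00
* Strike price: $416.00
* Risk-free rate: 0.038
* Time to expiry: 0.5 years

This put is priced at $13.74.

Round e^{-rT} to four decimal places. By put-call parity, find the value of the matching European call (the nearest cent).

e^(−rT) = e^(−0.038·0.5) = 0.9812
Put-call parity: C − P = S − K·e^(−rT) = 436 − 416·0.9812 = 436 − 408.1792 = 27.8208
C = P + (C − P) = 13.74 + (27.8208) = 41.5608

$41.56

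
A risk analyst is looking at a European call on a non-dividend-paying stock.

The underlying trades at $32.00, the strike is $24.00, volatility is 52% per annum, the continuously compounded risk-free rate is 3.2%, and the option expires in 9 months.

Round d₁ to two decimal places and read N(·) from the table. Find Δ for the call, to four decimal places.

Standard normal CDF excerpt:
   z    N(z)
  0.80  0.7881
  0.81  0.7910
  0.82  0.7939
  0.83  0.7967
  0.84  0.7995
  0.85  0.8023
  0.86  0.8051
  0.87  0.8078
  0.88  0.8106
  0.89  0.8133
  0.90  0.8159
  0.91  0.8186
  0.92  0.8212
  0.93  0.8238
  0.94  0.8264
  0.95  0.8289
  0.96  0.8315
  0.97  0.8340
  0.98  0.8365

0.8212

σ√T = 0.52·√0.75 = 0.4503
ln(S/K) + (r + σ²/2)T = ln(32/24) + (0.032 + 0.52²/2)·0.75 = 0.2877 + 0.1254 = 0.4131
d₁ = 0.4131 / 0.4503 = 0.9173 ≈ 0.92
N(d₁) = N(0.92) = 0.8212
Δ_call = N(d₁) = 0.8212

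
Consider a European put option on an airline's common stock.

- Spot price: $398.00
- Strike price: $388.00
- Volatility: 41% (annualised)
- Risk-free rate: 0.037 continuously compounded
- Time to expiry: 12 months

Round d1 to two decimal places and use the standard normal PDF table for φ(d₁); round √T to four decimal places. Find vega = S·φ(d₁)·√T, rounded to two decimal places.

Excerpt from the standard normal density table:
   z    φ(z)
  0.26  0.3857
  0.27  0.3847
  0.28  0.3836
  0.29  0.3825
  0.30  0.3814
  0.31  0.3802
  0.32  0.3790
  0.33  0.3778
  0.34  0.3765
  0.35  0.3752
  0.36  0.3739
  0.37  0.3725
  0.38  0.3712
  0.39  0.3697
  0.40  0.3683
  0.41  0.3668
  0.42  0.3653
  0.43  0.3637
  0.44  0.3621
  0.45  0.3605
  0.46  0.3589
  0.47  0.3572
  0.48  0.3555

σ√T = 0.41 × 1.0000 = 0.4100
d₁ = [ln(398/388) + (0.037 + ½·0.41²)·1] / (σ√T) = (0.0254 + 0.1210) / 0.4100 = 0.3573 → 0.36
√T = √1 = 1.0000
φ(d₁) = φ(0.36) = 0.3739
vega = S·φ(d₁)·√T = 398·0.3739·1.0000 = 148.8122

148.81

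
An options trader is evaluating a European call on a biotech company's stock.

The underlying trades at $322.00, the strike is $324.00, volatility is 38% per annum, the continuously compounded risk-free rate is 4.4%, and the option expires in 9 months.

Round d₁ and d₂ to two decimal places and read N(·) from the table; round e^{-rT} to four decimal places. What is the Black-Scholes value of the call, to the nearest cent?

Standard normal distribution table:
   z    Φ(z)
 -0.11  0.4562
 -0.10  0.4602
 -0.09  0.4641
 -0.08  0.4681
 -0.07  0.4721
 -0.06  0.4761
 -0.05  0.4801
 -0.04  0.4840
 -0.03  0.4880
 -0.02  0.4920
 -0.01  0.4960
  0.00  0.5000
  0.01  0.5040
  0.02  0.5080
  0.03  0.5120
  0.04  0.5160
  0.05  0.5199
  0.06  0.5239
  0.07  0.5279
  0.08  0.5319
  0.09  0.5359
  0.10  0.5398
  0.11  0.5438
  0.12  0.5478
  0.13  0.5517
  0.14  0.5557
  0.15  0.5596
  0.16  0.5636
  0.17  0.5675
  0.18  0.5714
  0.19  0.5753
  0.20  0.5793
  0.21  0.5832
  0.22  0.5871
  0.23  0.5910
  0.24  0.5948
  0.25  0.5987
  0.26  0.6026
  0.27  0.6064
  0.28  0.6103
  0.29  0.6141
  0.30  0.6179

σ√T = 0.38·√0.75 = 0.3291
d₁ = [ln(322/324) + (0.044 + 0.38²/2)·0.75] / 0.3291 = [-0.0062 + 0.0872] / 0.3291 = 0.2460 which rounds to 0.25
d₂ = d₁ − σ√T = 0.2460 − 0.3291 = -0.0831 which rounds to -0.08
e^(−rT) = e^(−0.044·0.75) = 0.9675
N(d₁) = N(0.25) = 0.5987;  N(d₂) = N(-0.08) = 0.4681
C = 322·0.5987 − 324·0.9675·0.4681 = 192.7814 − 146.7353 = 46.0461

$46.05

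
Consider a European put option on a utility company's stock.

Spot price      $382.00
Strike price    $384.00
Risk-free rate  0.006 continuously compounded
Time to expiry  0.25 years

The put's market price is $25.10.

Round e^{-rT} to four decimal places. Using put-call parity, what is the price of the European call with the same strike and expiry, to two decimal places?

exp(−rT) = exp(−0.006·0.25) = 0.9985
Put-call parity: C − P = S − K·e^(−rT) = 382 − 384·0.9985 = 382 − 383.4240 = -1.4240
C = P + (C − P) = 25.10 + (-1.4240) = 23.6760

$23.68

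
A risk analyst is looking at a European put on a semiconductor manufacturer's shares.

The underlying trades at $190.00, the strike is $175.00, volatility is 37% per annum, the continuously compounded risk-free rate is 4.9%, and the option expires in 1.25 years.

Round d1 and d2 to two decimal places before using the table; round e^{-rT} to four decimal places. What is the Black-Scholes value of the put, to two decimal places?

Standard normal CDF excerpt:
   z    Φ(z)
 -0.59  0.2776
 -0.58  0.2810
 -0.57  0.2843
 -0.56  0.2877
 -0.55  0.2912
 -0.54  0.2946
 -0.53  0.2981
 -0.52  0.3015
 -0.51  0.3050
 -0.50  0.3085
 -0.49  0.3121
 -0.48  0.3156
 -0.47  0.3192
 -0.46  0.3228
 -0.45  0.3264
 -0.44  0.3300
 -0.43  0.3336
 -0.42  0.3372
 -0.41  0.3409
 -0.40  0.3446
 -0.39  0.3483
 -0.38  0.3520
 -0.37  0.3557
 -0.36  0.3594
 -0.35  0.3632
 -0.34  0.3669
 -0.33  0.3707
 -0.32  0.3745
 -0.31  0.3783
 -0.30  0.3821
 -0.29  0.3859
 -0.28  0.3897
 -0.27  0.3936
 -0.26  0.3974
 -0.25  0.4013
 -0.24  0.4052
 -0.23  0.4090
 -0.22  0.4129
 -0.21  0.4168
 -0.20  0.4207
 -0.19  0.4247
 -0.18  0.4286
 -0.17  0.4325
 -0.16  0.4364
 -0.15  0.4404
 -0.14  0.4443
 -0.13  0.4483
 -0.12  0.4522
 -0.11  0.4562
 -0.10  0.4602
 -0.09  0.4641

$17.81

σ√T = 0.37·√1.25 = 0.4137
d₁ = [ln(190/175) + (0.049 + 0.37²/2)·1.25] / 0.4137 = [0.0822 + 0.1468] / 0.4137 = 0.5537 → 0.55
d₂ = d₁ − σ√T = 0.5537 − 0.4137 = 0.1400 → 0.14
e^(−rT) = e^(−0.049·1.25) = 0.9406
N(−d₂) = N(-0.14) = 0.4443;  N(−d₁) = N(-0.55) = 0.2912
P = 175·0.9406·0.4443 − 190·0.2912 = 73.1340 − 55.3280 = 17.8060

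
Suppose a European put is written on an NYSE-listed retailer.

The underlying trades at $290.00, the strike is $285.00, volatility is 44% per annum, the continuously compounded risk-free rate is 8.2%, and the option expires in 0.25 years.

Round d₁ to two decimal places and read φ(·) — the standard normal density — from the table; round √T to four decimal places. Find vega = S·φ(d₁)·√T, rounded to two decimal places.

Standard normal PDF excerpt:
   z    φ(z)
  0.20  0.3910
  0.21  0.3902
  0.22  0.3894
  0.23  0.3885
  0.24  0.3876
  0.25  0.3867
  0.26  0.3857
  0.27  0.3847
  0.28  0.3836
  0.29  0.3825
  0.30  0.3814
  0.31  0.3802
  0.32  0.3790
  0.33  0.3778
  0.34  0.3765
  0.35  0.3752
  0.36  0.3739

55.62

T = 0.25;  σ√T = 0.2200
d₁ = [ln(290/285) + (0.082 + 0.44²/2)·0.25] / 0.2200 = [0.0174 + 0.0447] / 0.2200 = 0.2822 ≈ 0.28
√T = √0.25 = 0.5000
φ(d₁) = φ(0.28) = 0.3836
vega = S·φ(d₁)·√T = 290·0.3836·0.5000 = 55.6220
(The call has the same vega.)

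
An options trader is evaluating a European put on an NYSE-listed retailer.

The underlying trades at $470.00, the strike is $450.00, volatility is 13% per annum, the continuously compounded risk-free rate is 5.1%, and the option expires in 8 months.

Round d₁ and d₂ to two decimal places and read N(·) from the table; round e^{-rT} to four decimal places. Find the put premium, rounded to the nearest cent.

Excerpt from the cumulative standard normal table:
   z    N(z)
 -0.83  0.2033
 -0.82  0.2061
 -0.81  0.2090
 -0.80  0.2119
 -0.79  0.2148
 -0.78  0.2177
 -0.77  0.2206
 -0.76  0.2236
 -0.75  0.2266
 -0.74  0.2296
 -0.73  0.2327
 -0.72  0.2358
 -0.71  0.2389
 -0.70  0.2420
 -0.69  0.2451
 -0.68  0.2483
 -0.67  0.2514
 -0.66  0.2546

$5.68

T = 0.6667;  σ√T = 0.1061
ln(S/K) + (r + σ²/2)T = ln(470/450) + (0.051 + 0.13²/2)·0.6667 = 0.0435 + 0.0396 = 0.0831
d₁ = 0.0831 / 0.1061 = 0.7831 which rounds to 0.78
d₂ = d₁ − σ√T = 0.7831 − 0.1061 = 0.6769 which rounds to 0.68
exp(−rT) = exp(−0.051·0.6667) = 0.9666
P = 450·0.9666·N(-0.68) − 470·N(-0.78) = 450·0.9666·0.2483 − 470·0.2177 = 108.0031 − 102.3190 = 5.6841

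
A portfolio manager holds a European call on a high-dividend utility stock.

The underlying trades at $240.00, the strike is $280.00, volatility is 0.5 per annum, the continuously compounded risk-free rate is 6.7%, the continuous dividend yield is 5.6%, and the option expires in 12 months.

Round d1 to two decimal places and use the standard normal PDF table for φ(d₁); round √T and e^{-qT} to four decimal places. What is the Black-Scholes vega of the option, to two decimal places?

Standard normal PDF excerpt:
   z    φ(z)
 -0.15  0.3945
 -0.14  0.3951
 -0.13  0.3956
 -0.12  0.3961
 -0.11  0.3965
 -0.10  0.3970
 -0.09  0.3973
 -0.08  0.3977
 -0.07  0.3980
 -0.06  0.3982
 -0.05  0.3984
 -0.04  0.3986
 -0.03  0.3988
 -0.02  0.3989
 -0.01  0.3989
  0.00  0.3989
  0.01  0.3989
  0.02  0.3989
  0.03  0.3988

σ√T = 0.5 × 1.0000 = 0.5000
d₁ = [ln(240/280) + (0.067 − 0.056 + ½·0.5²)·1] / (σ√T) = (-0.1542 + 0.1360) / 0.5000 = -0.0363 which rounds to -0.04
√T = √1 = 1.0000
φ(d₁) = φ(-0.04) = 0.3986
exp(−qT) = exp(−0.056·1) = 0.9455
vega = S·exp(−qT)·φ(d₁)·√T = 240·0.9455·0.3986·1.0000 = 90.4503

90.45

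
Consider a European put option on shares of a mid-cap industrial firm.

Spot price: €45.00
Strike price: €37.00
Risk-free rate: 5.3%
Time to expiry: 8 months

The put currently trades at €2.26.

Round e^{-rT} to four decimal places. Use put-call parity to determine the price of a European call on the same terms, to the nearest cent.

€11.54

exp(−rT) = exp(−0.053·0.6667) = 0.9653
Put-call parity: C − P = S − K·e^(−rT) = 45 − 37·0.9653 = 45 − 35.7161 = 9.2839
C = P + (C − P) = 2.26 + (9.2839) = 11.5439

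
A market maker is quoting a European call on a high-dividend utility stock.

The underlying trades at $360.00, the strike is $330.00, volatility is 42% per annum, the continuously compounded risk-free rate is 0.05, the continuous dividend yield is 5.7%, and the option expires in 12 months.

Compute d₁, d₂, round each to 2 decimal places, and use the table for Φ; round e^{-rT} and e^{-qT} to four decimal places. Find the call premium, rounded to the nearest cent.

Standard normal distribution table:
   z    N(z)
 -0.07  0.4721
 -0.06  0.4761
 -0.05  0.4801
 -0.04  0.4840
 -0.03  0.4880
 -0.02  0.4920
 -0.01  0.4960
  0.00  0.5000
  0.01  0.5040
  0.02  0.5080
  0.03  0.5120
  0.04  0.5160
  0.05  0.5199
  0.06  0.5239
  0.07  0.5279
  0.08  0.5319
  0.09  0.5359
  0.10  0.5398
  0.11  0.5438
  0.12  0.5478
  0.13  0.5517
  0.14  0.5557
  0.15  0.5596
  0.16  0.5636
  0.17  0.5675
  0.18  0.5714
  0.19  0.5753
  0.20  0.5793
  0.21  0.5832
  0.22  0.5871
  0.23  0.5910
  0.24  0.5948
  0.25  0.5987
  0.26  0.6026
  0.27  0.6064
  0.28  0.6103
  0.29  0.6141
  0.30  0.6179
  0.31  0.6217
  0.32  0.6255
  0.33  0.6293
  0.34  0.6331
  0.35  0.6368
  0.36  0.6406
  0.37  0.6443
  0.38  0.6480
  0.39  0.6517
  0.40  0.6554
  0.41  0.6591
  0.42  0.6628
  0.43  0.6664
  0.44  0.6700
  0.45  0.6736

σ√T = 0.42 × 1.0000 = 0.4200
d₁ = [ln(360/330) + (0.05 − 0.057 + 0.42²/2)·1] / 0.4200 = [0.0870 + 0.0812] / 0.4200 = 0.4005 ≈ 0.40
d₂ = d₁ − σ√T = 0.4005 − 0.4200 = -0.0195 ≈ -0.02
e^(−qT) = e^(−0.057·1) = 0.9446;  e^(−rT) = e^(−0.05·1) = 0.9512
C = 360·0.9446·N(0.40) − 330·0.9512·N(-0.02) = 360·0.9446·0.6554 − 330·0.9512·0.4920 = 222.8727 − 154.4368 = 68.4359

$68.44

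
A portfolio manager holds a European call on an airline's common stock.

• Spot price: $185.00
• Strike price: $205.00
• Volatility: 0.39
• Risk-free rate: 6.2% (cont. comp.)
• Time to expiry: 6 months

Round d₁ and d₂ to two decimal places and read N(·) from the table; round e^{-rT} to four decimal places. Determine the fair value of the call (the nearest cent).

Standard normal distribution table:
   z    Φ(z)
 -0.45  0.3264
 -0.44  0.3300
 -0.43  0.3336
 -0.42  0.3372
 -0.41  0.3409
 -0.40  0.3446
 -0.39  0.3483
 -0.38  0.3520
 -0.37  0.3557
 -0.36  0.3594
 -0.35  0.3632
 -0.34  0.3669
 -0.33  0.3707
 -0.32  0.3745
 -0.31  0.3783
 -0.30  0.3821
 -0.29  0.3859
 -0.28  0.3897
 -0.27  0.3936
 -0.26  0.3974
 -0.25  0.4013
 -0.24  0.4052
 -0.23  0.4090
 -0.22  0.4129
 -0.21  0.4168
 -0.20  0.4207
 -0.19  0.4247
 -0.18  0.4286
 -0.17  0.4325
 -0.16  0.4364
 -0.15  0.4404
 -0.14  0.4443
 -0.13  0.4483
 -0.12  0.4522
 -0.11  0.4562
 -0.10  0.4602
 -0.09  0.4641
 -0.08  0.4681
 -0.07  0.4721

T = 0.5;  σ√T = 0.2758
d₁ = [ln(185/205) + (0.062 + 0.39²/2)·0.5] / 0.2758 = [-0.1027 + 0.0690] / 0.2758 = -0.1219 ⇒ -0.12
d₂ = d₁ − σ√T = -0.1219 − 0.2758 = -0.3977 ⇒ -0.40
e^(−rT) = e^(−0.062·0.5) = 0.9695
N(d₁) = N(-0.12) = 0.4522;  N(d₂) = N(-0.40) = 0.3446
C = 185·0.4522 − 205·0.9695·0.3446 = 83.6570 − 68.4884 = 15.1686

$15.17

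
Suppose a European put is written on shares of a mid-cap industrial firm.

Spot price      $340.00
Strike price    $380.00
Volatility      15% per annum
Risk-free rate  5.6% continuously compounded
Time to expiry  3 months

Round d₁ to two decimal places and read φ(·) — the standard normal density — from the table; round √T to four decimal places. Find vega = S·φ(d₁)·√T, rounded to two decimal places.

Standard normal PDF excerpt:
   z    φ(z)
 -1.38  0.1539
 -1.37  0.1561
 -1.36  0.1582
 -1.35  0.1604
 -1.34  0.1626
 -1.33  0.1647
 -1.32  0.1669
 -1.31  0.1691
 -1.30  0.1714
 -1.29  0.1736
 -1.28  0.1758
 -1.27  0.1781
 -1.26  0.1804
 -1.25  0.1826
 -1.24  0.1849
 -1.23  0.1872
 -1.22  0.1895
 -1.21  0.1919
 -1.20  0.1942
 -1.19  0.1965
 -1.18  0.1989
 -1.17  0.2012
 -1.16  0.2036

σ√T = 0.15 × 0.5000 = 0.0750
d₁ = [ln(340/380) + (0.056 + ½·0.15²)·0.25] / (σ√T) = (-0.1112 + 0.0168) / 0.0750 = -1.2588 → -1.26
√T = √0.25 = 0.5000
φ(d₁) = φ(-1.26) = 0.1804
vega = S·φ(d₁)·√T = 340·0.1804·0.5000 = 30.6680
(The call has the same vega.)

30.67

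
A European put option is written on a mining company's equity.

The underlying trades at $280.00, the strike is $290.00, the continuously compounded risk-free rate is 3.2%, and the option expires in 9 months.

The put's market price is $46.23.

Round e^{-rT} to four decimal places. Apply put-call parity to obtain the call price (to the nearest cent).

exp(−rT) = exp(−0.032·0.75) = 0.9763
Put-call parity: C − P = S − K·e^(−rT) = 280 − 290·0.9763 = 280 − 283.1270 = -3.1270
C = P + (C − P) = 46.23 + (-3.1270) = 43.1030

$43.10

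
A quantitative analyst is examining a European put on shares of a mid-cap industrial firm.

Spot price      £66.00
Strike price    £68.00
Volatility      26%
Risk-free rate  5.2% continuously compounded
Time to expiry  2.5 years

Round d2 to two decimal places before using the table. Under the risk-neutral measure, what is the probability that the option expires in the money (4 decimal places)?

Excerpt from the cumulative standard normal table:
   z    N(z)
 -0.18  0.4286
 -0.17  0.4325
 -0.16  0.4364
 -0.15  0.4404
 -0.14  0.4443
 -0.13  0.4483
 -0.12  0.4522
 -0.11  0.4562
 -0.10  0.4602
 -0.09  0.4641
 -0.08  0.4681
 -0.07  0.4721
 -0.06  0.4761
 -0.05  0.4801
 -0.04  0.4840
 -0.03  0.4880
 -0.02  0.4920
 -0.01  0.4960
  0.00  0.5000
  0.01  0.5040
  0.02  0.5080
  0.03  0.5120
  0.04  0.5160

0.4840

T = 2.5;  σ√T = 0.4111
d₁ = [ln(66/68) + (0.052 + 0.26²/2)·2.5] / 0.4111 = [-0.0299 + 0.2145] / 0.4111 = 0.4492 which rounds to 0.45
d₂ = d₁ − σ√T = 0.4492 − 0.4111 = 0.0381 which rounds to 0.04
Pr(exercise) under Q = N(−d₂) = N(-0.04) = 0.4840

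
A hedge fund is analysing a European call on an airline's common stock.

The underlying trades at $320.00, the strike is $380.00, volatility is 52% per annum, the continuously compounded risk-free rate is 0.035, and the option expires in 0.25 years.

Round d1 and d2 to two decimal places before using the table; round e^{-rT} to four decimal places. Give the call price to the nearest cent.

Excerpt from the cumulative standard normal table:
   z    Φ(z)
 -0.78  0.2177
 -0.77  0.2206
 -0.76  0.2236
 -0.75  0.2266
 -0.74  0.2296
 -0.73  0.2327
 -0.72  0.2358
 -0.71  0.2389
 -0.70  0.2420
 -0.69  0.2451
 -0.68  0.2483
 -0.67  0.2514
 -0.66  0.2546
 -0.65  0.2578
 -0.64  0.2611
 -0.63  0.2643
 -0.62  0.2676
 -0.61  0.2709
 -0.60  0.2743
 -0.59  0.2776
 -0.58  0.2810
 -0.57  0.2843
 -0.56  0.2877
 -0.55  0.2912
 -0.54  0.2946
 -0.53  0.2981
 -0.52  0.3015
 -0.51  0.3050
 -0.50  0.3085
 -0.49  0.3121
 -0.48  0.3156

T = 0.25;  σ√T = 0.2600
d₁ = [ln(320/380) + (0.035 + 0.52²/2)·0.25] / 0.2600 = [-0.1719 + 0.0426] / 0.2600 = -0.4973 which rounds to -0.50
d₂ = d₁ − σ√T = -0.4973 − 0.2600 = -0.7573 which rounds to -0.76
e^(−rT) = e^(−0.035·0.25) = 0.9913
N(d₁) = N(-0.50) = 0.3085;  N(d₂) = N(-0.76) = 0.2236
C = 320·0.3085 − 380·0.9913·0.2236 = 98.7200 − 84.2288 = 14.4912

$14.49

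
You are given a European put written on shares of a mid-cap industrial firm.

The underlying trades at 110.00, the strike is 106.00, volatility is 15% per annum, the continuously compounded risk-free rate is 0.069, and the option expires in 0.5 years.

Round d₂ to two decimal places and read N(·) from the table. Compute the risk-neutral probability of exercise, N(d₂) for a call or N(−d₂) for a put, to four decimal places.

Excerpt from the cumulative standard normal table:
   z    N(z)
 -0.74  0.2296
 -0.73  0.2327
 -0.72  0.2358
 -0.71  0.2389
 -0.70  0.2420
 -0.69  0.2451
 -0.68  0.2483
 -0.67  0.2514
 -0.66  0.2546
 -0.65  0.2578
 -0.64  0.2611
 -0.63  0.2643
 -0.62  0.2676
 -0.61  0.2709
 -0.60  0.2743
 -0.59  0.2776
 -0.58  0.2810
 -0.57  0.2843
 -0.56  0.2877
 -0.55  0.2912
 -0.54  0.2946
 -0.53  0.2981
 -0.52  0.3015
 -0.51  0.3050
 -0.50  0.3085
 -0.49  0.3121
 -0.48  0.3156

0.2676

T = 0.5;  σ√T = 0.1061
d₁ = [ln(110/106) + (0.069 + 0.15²/2)·0.5] / 0.1061 = [0.0370 + 0.0401] / 0.1061 = 0.7275 ⇒ 0.73
d₂ = d₁ − σ√T = 0.7275 − 0.1061 = 0.6215 ⇒ 0.62
Risk-neutral Pr[S_T < K] = N(−d₂) = N(-0.62) = 0.2676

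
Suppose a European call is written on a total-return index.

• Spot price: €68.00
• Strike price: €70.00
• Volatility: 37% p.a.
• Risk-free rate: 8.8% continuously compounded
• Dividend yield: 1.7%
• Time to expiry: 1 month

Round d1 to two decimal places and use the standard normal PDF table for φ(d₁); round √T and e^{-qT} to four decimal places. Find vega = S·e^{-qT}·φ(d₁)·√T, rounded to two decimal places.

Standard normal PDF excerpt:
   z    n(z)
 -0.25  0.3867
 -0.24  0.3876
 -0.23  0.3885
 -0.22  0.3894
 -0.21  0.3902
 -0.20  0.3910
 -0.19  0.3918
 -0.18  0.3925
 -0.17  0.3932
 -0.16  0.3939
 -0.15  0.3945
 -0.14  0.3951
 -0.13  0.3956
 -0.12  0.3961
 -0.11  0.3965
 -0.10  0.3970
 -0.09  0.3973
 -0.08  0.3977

7.72

T = 0.08333;  σ√T = 0.1068
ln(S/K) + (r − q + σ²/2)T = ln(68/70) + (0.088 − 0.017 + 0.37²/2)·0.08333 = -0.0290 + 0.0116 = -0.0174
d₁ = -0.0174 / 0.1068 = -0.1626 → -0.16
√T = √0.08333 = 0.2887
φ(d₁) = φ(-0.16) = 0.3939
e^(−qT) = e^(−0.017·0.08333) = 0.9986
vega = S·e^(−qT)·φ(d₁)·√T = 68·0.9986·0.3939·0.2887 = 7.7221
(Vega is the same for a European call and put with the same parameters.)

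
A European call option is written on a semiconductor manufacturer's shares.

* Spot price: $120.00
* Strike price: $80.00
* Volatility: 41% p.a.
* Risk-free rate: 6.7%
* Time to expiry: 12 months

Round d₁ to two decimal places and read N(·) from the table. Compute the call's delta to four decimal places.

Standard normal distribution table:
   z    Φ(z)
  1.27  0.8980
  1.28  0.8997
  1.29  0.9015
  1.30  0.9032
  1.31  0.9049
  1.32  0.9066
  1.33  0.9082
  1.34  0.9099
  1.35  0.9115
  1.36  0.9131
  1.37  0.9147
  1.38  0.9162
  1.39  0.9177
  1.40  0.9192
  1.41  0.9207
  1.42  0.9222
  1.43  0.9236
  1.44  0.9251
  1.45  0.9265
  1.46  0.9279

T = 1;  σ√T = 0.4100
d₁ = [ln(120/80) + (0.067 + 0.41²/2)·1] / 0.4100 = [0.4055 + 0.1510] / 0.4100 = 1.3574 ⇒ 1.36
N(d₁) = N(1.36) = 0.9131
Δ_call = N(d₁) = 0.9131

0.9131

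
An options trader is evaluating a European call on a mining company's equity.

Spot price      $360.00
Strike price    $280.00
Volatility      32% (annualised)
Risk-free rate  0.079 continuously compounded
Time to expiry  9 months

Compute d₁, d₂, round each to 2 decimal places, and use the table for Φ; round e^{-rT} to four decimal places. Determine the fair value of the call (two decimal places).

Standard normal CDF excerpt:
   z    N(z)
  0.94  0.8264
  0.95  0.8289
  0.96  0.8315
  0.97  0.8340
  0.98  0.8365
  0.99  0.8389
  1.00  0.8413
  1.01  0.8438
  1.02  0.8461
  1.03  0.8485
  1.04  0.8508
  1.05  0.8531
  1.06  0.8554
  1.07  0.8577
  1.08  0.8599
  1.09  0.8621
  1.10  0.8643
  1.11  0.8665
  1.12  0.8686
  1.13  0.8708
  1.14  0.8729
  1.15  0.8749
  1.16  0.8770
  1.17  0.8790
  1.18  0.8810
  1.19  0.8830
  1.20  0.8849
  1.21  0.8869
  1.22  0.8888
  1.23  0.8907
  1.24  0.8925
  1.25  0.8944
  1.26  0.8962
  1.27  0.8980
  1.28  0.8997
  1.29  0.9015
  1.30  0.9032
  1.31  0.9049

σ√T = 0.32 × 0.8660 = 0.2771
d₁ = [ln(360/280) + (0.079 + ½·0.32²)·0.75] / (σ√T) = (0.2513 + 0.0977) / 0.2771 = 1.2592 ⇒ 1.26
d₂ = 1.2592 − 0.2771 = 0.9821 ⇒ 0.98
e^(−rT) = e^(−0.079·0.75) = 0.9425
C = 360·N(1.26) − 280·0.9425·N(0.98) = 360·0.8962 − 280·0.9425·0.8365 = 322.6320 − 220.7523 = 101.8797

$101.88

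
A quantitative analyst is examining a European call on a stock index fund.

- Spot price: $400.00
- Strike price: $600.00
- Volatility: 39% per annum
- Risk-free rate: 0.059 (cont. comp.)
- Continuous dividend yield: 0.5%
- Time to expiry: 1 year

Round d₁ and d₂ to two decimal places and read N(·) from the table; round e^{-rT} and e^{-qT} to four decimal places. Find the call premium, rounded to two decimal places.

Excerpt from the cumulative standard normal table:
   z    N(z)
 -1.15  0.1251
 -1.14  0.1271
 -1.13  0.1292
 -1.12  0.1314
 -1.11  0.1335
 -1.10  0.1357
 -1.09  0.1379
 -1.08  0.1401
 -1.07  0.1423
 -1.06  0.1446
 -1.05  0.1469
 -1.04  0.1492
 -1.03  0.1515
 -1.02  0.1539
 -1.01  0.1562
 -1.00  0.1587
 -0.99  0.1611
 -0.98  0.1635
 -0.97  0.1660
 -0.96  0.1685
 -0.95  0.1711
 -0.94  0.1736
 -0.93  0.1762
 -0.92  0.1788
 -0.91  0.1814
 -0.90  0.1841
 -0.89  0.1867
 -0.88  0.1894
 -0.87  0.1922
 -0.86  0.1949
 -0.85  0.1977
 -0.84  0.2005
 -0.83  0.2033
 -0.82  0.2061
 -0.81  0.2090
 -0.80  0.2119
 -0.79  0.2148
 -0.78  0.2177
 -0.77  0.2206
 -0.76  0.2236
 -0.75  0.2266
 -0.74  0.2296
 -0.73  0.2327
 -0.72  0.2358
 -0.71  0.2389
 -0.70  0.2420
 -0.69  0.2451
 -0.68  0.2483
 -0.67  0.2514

σ√T = 0.39 × 1.0000 = 0.3900
d₁ = [ln(400/600) + (0.059 − 0.005 + ½·0.39²)·1] / (σ√T) = (-0.4055 + 0.1300) / 0.3900 = -0.7062 which rounds to -0.71
d₂ = -0.7062 − 0.3900 = -1.0962 which rounds to -1.10
e^(−qT) = e^(−0.005·1) = 0.9950;  e^(−rT) = e^(−0.059·1) = 0.9427
N(d₁) = N(-0.71) = 0.2389;  N(d₂) = N(-1.10) = 0.1357
C = 400·0.9950·0.2389 − 600·0.9427·0.1357 = 95.0822 − 76.7546 = 18.3276

$18.33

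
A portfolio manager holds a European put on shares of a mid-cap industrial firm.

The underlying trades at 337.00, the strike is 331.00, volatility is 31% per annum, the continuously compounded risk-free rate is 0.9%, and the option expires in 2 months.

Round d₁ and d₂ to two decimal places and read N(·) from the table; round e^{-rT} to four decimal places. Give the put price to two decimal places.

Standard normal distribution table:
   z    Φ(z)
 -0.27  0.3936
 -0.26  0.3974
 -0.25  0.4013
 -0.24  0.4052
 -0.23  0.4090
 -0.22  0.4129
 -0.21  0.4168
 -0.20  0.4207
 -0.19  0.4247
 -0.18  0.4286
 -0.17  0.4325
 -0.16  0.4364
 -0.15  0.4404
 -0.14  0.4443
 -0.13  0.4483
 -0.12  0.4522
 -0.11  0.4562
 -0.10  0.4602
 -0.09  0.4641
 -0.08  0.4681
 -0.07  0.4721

σ√T = 0.31·√0.1667 = 0.1266
d₁ = [ln(337/331) + (0.009 + ½·0.31²)·0.1667] / (σ√T) = (0.0180 + 0.0095) / 0.1266 = 0.2171 → 0.22
d₂ = 0.2171 − 0.1266 = 0.0905 → 0.09
exp(−rT) = exp(−0.009·0.1667) = 0.9985
N(−d₂) = N(-0.09) = 0.4641;  N(−d₁) = N(-0.22) = 0.4129
P = 331·0.9985·0.4641 − 337·0.4129 = 153.3867 − 139.1473 = 14.2394

14.24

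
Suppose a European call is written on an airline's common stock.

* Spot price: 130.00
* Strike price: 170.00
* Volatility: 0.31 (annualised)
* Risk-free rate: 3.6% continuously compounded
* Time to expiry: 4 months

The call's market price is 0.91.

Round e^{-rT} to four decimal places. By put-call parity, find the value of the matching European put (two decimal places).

38.89

e^(−rT) = e^(−0.036·0.3333) = 0.9881
Put-call parity: C − P = S − K·e^(−rT) = 130 − 170·0.9881 = 130 − 167.9770 = -37.9770
P = C − (C − P) = 0.91 − (-37.9770) = 38.8870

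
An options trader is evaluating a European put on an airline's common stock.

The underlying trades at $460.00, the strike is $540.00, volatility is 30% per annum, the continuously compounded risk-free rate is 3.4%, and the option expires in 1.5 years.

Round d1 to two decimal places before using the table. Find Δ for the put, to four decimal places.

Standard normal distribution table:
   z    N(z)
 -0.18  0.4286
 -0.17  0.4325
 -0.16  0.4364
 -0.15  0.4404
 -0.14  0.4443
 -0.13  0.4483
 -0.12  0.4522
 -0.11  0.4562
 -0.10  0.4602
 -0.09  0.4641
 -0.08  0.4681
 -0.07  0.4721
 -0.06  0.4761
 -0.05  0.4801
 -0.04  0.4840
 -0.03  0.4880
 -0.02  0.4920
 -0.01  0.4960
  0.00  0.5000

-0.5438

σ√T = 0.3 × 1.2247 = 0.3674
d₁ = [ln(460/540) + (0.034 + 0.3²/2)·1.5] / 0.3674 = [-0.1603 + 0.1185] / 0.3674 = -0.1139 ⇒ -0.11
N(d₁) = N(-0.11) = 0.4562
Δ_put = N(d₁) − 1 = 0.4562 − 1 = -0.5438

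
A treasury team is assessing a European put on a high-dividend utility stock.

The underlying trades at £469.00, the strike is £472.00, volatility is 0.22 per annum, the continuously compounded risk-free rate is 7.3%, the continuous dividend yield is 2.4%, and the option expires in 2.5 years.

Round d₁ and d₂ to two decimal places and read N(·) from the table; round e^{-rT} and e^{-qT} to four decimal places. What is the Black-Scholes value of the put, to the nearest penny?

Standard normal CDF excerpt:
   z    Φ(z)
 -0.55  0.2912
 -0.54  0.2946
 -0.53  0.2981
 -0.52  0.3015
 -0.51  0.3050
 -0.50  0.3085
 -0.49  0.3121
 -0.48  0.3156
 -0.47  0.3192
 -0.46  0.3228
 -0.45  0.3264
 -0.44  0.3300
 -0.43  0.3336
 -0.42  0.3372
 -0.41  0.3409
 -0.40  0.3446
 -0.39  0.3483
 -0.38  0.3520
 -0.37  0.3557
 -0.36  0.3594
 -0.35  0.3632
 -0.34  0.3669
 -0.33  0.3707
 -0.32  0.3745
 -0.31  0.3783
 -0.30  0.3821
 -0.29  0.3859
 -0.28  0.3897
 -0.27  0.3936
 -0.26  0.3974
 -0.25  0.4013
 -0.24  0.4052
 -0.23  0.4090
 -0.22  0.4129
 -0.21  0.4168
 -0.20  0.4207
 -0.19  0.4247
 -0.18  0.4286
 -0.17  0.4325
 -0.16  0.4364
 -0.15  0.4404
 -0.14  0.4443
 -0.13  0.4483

T = 2.5;  σ√T = 0.3479
ln(S/K) + (r − q + σ²/2)T = ln(469/472) + (0.073 − 0.024 + 0.22²/2)·2.5 = -0.0064 + 0.1830 = 0.1766
d₁ = 0.1766 / 0.3479 = 0.5078 which rounds to 0.51
d₂ = d₁ − σ√T = 0.5078 − 0.3479 = 0.1599 which rounds to 0.16
e^(−qT) = e^(−0.024·2.5) = 0.9418;  e^(−rT) = e^(−0.073·2.5) = 0.8332
N(−d₂) = N(-0.16) = 0.4364;  N(−d₁) = N(-0.51) = 0.3050
P = 472·0.8332·0.4364 − 469·0.9418·0.3050 = 171.6232 − 134.7198 = 36.9034

£36.90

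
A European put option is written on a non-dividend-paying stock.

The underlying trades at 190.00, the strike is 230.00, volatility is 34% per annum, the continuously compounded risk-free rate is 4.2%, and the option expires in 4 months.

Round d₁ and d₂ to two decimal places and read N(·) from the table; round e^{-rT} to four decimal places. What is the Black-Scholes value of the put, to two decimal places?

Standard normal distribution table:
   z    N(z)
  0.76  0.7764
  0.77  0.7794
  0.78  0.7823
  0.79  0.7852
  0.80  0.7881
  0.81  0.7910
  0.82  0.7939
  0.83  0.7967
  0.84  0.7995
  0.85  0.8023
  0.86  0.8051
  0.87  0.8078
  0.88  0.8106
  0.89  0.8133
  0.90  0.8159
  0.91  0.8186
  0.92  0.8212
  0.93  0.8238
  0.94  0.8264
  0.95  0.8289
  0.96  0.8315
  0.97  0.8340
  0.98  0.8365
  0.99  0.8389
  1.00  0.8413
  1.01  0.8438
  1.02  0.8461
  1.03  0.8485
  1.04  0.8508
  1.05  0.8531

T = 0.3333;  σ√T = 0.1963
d₁ = [ln(190/230) + (0.042 + ½·0.34²)·0.3333] / (σ√T) = (-0.1911 + 0.0333) / 0.1963 = -0.8038 which rounds to -0.80
d₂ = -0.8038 − 0.1963 = -1.0001 which rounds to -1.00
e^(−rT) = e^(−0.042·0.3333) = 0.9861
P = 230·0.9861·N(1.00) − 190·N(0.80) = 230·0.9861·0.8413 − 190·0.7881 = 190.8094 − 149.7390 = 41.0704

41.07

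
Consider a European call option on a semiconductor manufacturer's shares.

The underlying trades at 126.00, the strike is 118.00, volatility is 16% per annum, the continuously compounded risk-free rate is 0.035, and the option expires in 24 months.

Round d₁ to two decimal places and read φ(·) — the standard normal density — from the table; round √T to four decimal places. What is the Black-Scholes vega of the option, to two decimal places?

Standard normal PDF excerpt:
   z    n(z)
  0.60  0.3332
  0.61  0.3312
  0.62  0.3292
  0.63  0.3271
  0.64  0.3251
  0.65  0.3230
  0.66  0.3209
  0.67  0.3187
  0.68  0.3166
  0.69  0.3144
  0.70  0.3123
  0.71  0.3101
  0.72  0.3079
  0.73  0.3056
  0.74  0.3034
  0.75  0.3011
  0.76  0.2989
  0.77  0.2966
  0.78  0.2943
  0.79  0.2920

55.26

σ√T = 0.16 × 1.4142 = 0.2263
ln(S/K) + (r + σ²/2)T = ln(126/118) + (0.035 + 0.16²/2)·2 = 0.0656 + 0.0956 = 0.1612
d₁ = 0.1612 / 0.2263 = 0.7124 ⇒ 0.71
√T = √2 = 1.4142
φ(d₁) = φ(0.71) = 0.3101
vega = S·φ(d₁)·√T = 126·0.3101·1.4142 = 55.2565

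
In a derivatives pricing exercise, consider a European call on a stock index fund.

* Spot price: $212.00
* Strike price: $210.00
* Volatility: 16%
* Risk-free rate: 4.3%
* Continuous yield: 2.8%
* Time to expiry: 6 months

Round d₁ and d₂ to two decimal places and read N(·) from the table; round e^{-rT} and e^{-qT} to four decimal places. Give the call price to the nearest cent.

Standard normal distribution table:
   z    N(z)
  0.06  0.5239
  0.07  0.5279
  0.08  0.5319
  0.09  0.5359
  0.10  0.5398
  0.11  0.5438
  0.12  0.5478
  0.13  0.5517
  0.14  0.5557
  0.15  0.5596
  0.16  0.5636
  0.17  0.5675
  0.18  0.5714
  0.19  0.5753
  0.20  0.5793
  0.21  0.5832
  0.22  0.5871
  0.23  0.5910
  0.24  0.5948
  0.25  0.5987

σ√T = 0.16·√0.5 = 0.1131
d₁ = [ln(212/210) + (0.043 − 0.028 + 0.16²/2)·0.5] / 0.1131 = [0.0095 + 0.0139] / 0.1131 = 0.2066 → 0.21
d₂ = d₁ − σ√T = 0.2066 − 0.1131 = 0.0935 → 0.09
exp(−qT) = exp(−0.028·0.5) = 0.9861;  exp(−rT) = exp(−0.043·0.5) = 0.9787
C = 212·0.9861·N(0.21) − 210·0.9787·N(0.09) = 212·0.9861·0.5832 − 210·0.9787·0.5359 = 121.9198 − 110.1419 = 11.7779

$11.78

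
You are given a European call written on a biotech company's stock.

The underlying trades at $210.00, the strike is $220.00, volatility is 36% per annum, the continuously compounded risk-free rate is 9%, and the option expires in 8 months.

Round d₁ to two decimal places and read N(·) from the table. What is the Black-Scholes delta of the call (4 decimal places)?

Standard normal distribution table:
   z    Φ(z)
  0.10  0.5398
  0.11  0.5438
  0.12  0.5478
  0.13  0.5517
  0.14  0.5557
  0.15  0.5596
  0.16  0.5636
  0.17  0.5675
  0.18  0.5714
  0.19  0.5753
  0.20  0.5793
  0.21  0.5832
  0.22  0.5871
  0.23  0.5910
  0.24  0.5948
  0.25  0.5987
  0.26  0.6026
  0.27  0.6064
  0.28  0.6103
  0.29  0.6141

0.5753

σ√T = 0.36 × 0.8165 = 0.2939
ln(S/K) + (r + σ²/2)T = ln(210/220) + (0.09 + 0.36²/2)·0.6667 = -0.0465 + 0.1032 = 0.0567
d₁ = 0.0567 / 0.2939 = 0.1928 ≈ 0.19
N(d₁) = N(0.19) = 0.5753
Δ_call = N(d₁) = 0.5753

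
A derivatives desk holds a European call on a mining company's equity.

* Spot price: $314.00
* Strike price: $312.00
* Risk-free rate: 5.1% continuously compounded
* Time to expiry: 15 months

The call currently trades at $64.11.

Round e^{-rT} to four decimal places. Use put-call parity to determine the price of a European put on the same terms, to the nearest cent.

exp(−rT) = exp(−0.051·1.25) = 0.9382
Put-call parity: C − P = S − K·e^(−rT) = 314 − 312·0.9382 = 314 − 292.7184 = 21.2816
P = C − (C − P) = 64.11 − (21.2816) = 42.8284

$42.83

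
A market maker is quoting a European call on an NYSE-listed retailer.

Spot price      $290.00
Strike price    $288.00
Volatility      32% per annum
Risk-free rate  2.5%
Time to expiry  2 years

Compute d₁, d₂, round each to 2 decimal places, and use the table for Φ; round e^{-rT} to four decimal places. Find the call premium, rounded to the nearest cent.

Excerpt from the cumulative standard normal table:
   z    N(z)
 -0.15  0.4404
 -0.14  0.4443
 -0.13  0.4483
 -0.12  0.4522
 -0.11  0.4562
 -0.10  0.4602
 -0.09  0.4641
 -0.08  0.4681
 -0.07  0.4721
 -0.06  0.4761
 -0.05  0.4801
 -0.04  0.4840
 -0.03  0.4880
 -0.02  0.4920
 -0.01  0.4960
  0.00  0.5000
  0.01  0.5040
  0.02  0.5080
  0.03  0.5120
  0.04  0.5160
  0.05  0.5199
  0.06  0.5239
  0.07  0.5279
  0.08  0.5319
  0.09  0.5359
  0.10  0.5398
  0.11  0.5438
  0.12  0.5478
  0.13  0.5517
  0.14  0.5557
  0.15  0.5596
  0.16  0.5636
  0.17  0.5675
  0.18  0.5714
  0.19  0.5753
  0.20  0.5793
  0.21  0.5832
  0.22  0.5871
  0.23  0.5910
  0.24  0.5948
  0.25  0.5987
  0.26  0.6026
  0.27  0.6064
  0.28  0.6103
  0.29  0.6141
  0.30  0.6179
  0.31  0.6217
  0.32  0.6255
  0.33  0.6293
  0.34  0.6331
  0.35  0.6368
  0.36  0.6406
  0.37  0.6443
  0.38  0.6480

σ√T = 0.32 × 1.4142 = 0.4525
d₁ = [ln(290/288) + (0.025 + ½·0.32²)·2] / (σ√T) = (0.0069 + 0.1524) / 0.4525 = 0.3521 ⇒ 0.35
d₂ = 0.3521 − 0.4525 = -0.1005 ⇒ -0.10
exp(−rT) = exp(−0.025·2) = 0.9512
N(d₁) = N(0.35) = 0.6368;  N(d₂) = N(-0.10) = 0.4602
C = 290·0.6368 − 288·0.9512·0.4602 = 184.6720 − 126.0698 = 58.6022

$58.60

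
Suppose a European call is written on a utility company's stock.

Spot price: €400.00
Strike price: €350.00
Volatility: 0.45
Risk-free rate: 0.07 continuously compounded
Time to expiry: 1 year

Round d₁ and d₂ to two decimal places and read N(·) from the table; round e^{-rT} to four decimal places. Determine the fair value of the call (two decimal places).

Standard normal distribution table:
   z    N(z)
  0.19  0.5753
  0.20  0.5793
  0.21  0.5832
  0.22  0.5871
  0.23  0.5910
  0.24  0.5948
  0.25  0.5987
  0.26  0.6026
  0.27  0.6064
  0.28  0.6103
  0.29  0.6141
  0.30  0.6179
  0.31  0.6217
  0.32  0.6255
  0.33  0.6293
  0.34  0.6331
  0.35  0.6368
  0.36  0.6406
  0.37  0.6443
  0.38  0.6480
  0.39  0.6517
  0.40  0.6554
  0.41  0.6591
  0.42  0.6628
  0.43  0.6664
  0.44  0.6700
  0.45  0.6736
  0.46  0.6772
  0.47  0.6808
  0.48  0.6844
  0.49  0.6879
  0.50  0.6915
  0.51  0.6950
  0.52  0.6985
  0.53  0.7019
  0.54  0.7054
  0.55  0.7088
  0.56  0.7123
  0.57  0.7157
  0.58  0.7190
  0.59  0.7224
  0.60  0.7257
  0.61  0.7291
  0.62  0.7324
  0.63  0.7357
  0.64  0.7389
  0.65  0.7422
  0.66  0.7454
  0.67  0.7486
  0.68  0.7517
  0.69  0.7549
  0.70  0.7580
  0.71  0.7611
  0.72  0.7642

€107.81

T = 1;  σ√T = 0.4500
ln(S/K) + (r + σ²/2)T = ln(400/350) + (0.07 + 0.45²/2)·1 = 0.1335 + 0.1713 = 0.3048
d₁ = 0.3048 / 0.4500 = 0.6773 ≈ 0.68
d₂ = d₁ − σ√T = 0.6773 − 0.4500 = 0.2273 ≈ 0.23
exp(−rT) = exp(−0.07·1) = 0.9324
C = 400·N(0.68) − 350·0.9324·N(0.23) = 400·0.7517 − 350·0.9324·0.5910 = 300.6800 − 192.8669 = 107.8131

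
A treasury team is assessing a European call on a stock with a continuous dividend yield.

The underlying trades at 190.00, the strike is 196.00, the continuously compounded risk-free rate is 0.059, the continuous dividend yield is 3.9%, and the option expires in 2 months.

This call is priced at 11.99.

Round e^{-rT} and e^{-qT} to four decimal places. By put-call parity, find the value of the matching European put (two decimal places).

17.30

e^(−qT) = e^(−0.039·0.1667) = 0.9935;  e^(−rT) = e^(−0.059·0.1667) = 0.9902
Put-call parity: C − P = S·e^(−qT) − K·e^(−rT) = 190·0.9935 − 196·0.9902 = 188.7650 − 194.0792 = -5.3142
P = C − (C − P) = 11.99 − (-5.3142) = 17.3042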